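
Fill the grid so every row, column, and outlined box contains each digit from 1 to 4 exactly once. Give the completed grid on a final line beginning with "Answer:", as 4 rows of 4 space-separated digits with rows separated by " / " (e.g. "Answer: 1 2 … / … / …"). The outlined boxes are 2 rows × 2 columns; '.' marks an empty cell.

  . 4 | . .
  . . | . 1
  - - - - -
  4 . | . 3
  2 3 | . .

Step 1. [r2c3∈{2,3,4}] in row 2, 4 fits only at r2c3. So r2c3=4.
Step 2. [r3c3∈{1,2}] r3c3 is the only open cell in row 3 admitting 2, so r3c3=2.
Step 3. [r2c1∈{3}] nothing but 3 survives at r2c1. So r2c1=3.
Step 4. [r1c4∈{2}] nothing but 2 survives at r1c4 ⇒ r1c4=2.
Step 5. [r2c2∈{2}] r2c2 has the single candidate 2. So r2c2=2.
Step 6. [r4c4∈{4}] only 4 remains possible at r4c4. So r4c4=4.
Step 7. [r4c3∈{1}] r4c3 is down to just 1, so r4c3=1.
Step 8. [r1c3∈{3}] only 3 remains possible at r1c3, so r1c3=3.
Step 9. [r1c1∈{1}] r1c1's peers cover all but 1. So r1c1=1.
Step 10. [r3c2∈{1}] r3c2's peers cover all but 1 ⇒ r3c2=1.

Answer: 1 4 3 2 / 3 2 4 1 / 4 1 2 3 / 2 3 1 4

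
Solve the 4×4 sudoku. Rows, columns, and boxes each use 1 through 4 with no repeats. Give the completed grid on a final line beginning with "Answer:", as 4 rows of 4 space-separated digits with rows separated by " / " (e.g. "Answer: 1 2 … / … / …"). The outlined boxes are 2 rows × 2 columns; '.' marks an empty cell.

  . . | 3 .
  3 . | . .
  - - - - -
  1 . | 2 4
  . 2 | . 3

Step 1. [r1c1∈{2,4}] 2 has one home in col 1: r1c1 ⇒ r1c1=2.
Step 2. [r1c4∈{1}] r1c4's peers cover all but 1, so r1c4=1.
Step 3. [r1c2∈{4}] only 4 remains possible at r1c2. So r1c2=4.
Step 4. [r2c2∈{1}] r2c2's peers cover all but 1, so r2c2=1.
Step 5. [r3c2∈{3}] only 3 remains possible at r3c2. So r3c2=3.
Step 6. [r4c1∈{4}] r4c1 is down to just 4. So r4c1=4.
Step 7. [r4c3∈{1}] nothing but 1 survives at r4c3, so r4c3=1.
Step 8. [r2c4∈{2}] r2c4 is down to just 2 ⇒ r2c4=2.
Step 9. [r2c3∈{4}] r2c3 is down to just 4. So r2c3=4.

Answer: 2 4 3 1 / 3 1 4 2 / 1 3 2 4 / 4 2 1 3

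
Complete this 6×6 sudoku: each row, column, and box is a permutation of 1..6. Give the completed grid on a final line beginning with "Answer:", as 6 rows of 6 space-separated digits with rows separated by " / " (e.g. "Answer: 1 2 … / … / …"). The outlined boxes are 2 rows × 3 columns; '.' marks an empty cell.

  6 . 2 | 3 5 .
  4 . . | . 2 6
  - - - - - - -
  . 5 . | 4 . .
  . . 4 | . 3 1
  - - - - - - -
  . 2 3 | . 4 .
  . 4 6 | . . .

Step 1. [r5c6∈{5}] only 5 remains possible at r5c6, so r5c6=5.
Step 2. [r2c4∈{1}] r2c4 is down to just 1 ⇒ r2c4=1.
Step 3. [r3c6∈{2}] r3c6 has the single candidate 2. So r3c6=2.
Step 4. [r5c1∈{1}] nothing but 1 survives at r5c1. So r5c1=1.
Step 5. [r4c2∈{6}] r4c2's peers cover all but 6, so r4c2=6.
Step 6. [r3c1∈{3}] r3c1 has the single candidate 3 ⇒ r3c1=3.
Step 7. [r1c6∈{4}] r1c6's peers cover all but 4. So r1c6=4.
Step 8. [r2c2∈{3}] r2c2 is down to just 3, so r2c2=3.
Step 9. [r6c4∈{2}] r6c4 has the single candidate 2, so r6c4=2.
Step 10. [r3c3∈{1}] r3c3 has the single candidate 1. So r3c3=1.
Step 11. [r1c2∈{1}] r1c2 is down to just 1, so r1c2=1.
Step 12. [r5c4∈{6}] nothing but 6 survives at r5c4 ⇒ r5c4=6.
Step 13. [r2c3∈{5}] r2c3's peers cover all but 5, so r2c3=5.
Step 14. [r4c1∈{2}] r4c1 has the single candidate 2 ⇒ r4c1=2.
Step 15. [r6c5∈{1}] only 1 remains possible at r6c5, so r6c5=1.
Step 16. [r6c6∈{3}] r6c6 is down to just 3, so r6c6=3.
Step 17. [r4c4∈{5}] r4c4 has the single candidate 5. So r4c4=5.
Step 18. [r6c1∈{5}] r6c1's peers cover all but 5. So r6c1=5.
Step 19. [r3c5∈{6}] r3c5 is down to just 6 ⇒ r3c5=6.

Answer: 6 1 2 3 5 4 / 4 3 5 1 2 6 / 3 5 1 4 6 2 / 2 6 4 5 3 1 / 1 2 3 6 4 5 / 5 4 6 2 1 3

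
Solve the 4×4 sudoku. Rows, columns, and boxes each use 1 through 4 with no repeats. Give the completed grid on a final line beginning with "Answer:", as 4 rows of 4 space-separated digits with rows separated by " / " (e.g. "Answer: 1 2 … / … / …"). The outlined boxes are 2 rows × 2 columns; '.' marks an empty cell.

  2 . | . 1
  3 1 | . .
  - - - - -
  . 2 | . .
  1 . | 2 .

Step 1. [r3c1∈{4}] nothing but 4 survives at r3c1, so r3c1=4.
Step 2. [r1c3∈{3,4}] r1c3 is the only open cell in row 1 admitting 3. So r1c3=3.
Step 3. [r4c4∈{3,4}] r4c4 is the only open cell in row 4 admitting 4. So r4c4=4.
Step 4. [r1c2∈{4}] r1c2 is down to just 4. So r1c2=4.
Step 5. [r3c3∈{1}] r3c3 is down to just 1. So r3c3=1.
Step 6. [r2c3∈{4}] r2c3's peers cover all but 4, so r2c3=4.
Step 7. [r2c4∈{2}] r2c4's peers cover all but 2, so r2c4=2.
Step 8. [r3c4∈{3}] r3c4's peers cover all but 3, so r3c4=3.
Step 9. [r4c2∈{3}] r4c2 is down to just 3. So r4c2=3.

Answer: 2 4 3 1 / 3 1 4 2 / 4 2 1 3 / 1 3 2 4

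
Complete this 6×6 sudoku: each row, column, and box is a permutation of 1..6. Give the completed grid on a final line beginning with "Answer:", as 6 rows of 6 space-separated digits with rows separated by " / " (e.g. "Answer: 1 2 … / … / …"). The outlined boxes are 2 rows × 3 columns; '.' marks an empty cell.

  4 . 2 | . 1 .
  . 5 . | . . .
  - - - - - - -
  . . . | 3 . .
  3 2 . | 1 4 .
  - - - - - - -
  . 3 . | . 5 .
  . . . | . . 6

Step 1. [r4c3∈{5,6}] row 4 places 6 nowhere but r4c3, so r4c3=6.
Step 2. [r5c6∈{1,2,4}] in col 6, 1 fits only at r5c6. So r5c6=1.
Step 3. [r5c3∈{4}] r5c3 is down to just 4 ⇒ r5c3=4.
Step 4. [r5c4∈{2}] nothing but 2 survives at r5c4. So r5c4=2.
Step 5. [r2c6∈{2,3,4}] across col 6, 4 lands solely at r2c6. So r2c6=4.
Step 6. [r2c5∈{2,3,6}] row 2 places 2 nowhere but r2c5. So r2c5=2.
Step 7. [r6c2∈{1}] nothing but 1 survives at r6c2, so r6c2=1.
Step 8. [r2c4∈{6}] only 6 remains possible at r2c4 ⇒ r2c4=6.
Step 9. [r2c1∈{1}] only 1 remains possible at r2c1 ⇒ r2c1=1.
Step 10. [r3c1∈{5}] r3c1's peers cover all but 5. So r3c1=5.
Step 11. [r4c6∈{5}] only 5 remains possible at r4c6 ⇒ r4c6=5.
Step 12. [r1c6∈{3}] nothing but 3 survives at r1c6, so r1c6=3.
Step 13. [r2c3∈{3}] r2c3 is down to just 3. So r2c3=3.
Step 14. [r6c1∈{2}] r6c1 is down to just 2, so r6c1=2.
Step 15. [r1c4∈{5}] nothing but 5 survives at r1c4, so r1c4=5.
Step 16. [r3c3∈{1}] r3c3's peers cover all but 1. So r3c3=1.
Step 17. [r6c5∈{3}] nothing but 3 survives at r6c5. So r6c5=3.
Step 18. [r1c2∈{6}] r1c2's peers cover all but 6. So r1c2=6.
Step 19. [r6c4∈{4}] only 4 remains possible at r6c4, so r6c4=4.
Step 20. [r3c5∈{6}] r3c5 has the single candidate 6 ⇒ r3c5=6.
Step 21. [r3c2∈{4}] nothing but 4 survives at r3c2. So r3c2=4.
Step 22. [r3c6∈{2}] only 2 remains possible at r3c6 ⇒ r3c6=2.
Step 23. [r5c1∈{6}] nothing but 6 survives at r5c1 ⇒ r5c1=6.
Step 24. [r6c3∈{5}] r6c3's peers cover all but 5 ⇒ r6c3=5.

Answer: 4 6 2 5 1 3 / 1 5 3 6 2 4 / 5 4 1 3 6 2 / 3 2 6 1 4 5 / 6 3 4 2 5 1 / 2 1 5 4 3 6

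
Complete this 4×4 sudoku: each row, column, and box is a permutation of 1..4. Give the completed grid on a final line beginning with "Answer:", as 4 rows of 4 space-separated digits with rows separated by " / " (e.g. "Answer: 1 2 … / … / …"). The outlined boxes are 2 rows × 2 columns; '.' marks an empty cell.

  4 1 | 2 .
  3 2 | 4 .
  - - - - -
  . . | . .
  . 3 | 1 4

Step 1. [r3c4∈{2,3}] in col 4, 2 fits only at r3c4, so r3c4=2.
Step 2. [r3c1∈{1}] r3c1 is down to just 1, so r3c1=1.
Step 3. [r4c1∈{2}] nothing but 2 survives at r4c1 ⇒ r4c1=2.
Step 4. [r2c4∈{1}] r2c4 is down to just 1. So r2c4=1.
Step 5. [r3c2∈{4}] r3c2 is down to just 4. So r3c2=4.
Step 6. [r3c3∈{3}] nothing but 3 survives at r3c3, so r3c3=3.
Step 7. [r1c4∈{3}] r1c4's peers cover all but 3. So r1c4=3.

Answer: 4 1 2 3 / 3 2 4 1 / 1 4 3 2 / 2 3 1 4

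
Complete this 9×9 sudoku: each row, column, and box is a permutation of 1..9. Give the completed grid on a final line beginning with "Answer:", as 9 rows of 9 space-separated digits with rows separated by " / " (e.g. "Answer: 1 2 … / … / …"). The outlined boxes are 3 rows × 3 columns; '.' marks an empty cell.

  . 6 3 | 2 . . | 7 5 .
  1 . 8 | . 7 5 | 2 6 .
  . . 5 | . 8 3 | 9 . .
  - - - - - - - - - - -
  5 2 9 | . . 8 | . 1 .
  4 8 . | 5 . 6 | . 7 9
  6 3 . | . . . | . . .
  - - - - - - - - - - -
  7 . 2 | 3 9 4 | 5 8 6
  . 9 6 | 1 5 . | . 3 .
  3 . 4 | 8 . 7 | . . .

Step 1. [r3c8∈{4}] only 4 remains possible at r3c8, so r3c8=4.
Step 2. [r5c5∈{1,2,3}] across row 5, 2 lands solely at r5c5. So r5c5=2.
Step 3. [r1c5∈{1,4}] in row 1, 4 fits only at r1c5. So r1c5=4.
Step 4. [r1c6∈{1,9}] box 2 places 1 nowhere but r1c6. So r1c6=1.
Step 5. [r6c9∈{2,4,5,8}] in row 6, 5 fits only at r6c9, so r6c9=5.
Step 6. [r8c7∈{4}] nothing but 4 survives at r8c7. So r8c7=4.
Step 7. [r6c4∈{4,7,9}] across row 6, 4 lands solely at r6c4 ⇒ r6c4=4.
Step 8. [r4c5∈{3}] r4c5 has the single candidate 3 ⇒ r4c5=3.
Step 9. [r9c7∈{1}] r9c7's peers cover all but 1 ⇒ r9c7=1.
Step 10. [r9c9∈{2}] r9c9 is down to just 2. So r9c9=2.
Step 11. [r5c3∈{1}] r5c3 is down to just 1 ⇒ r5c3=1.
Step 12. [r6c6∈{9}] only 9 remains possible at r6c6 ⇒ r6c6=9.
Step 13. [r1c9∈{8}] r1c9 has the single candidate 8 ⇒ r1c9=8.
Step 14. [r3c2∈{7}] only 7 remains possible at r3c2 ⇒ r3c2=7.
Step 15. [r2c4∈{9}] r2c4's peers cover all but 9 ⇒ r2c4=9.
Step 16. [r7c2∈{1}] only 1 remains possible at r7c2. So r7c2=1.
Step 17. [r9c2∈{5}] r9c2 has the single candidate 5 ⇒ r9c2=5.
Step 18. [r8c9∈{7}] r8c9's peers cover all but 7, so r8c9=7.
Step 19. [r3c1∈{2}] r3c1 is down to just 2, so r3c1=2.
Step 20. [r2c9∈{3}] only 3 remains possible at r2c9 ⇒ r2c9=3.
Step 21. [r6c7∈{8}] nothing but 8 survives at r6c7 ⇒ r6c7=8.
Step 22. [r4c7∈{6}] nothing but 6 survives at r4c7. So r4c7=6.
Step 23. [r2c2∈{4}] r2c2 is down to just 4. So r2c2=4.
Step 24. [r9c8∈{9}] nothing but 9 survives at r9c8. So r9c8=9.
Step 25. [r5c7∈{3}] r5c7's peers cover all but 3 ⇒ r5c7=3.
Step 26. [r8c1∈{8}] only 8 remains possible at r8c1. So r8c1=8.
Step 27. [r6c5∈{1}] nothing but 1 survives at r6c5. So r6c5=1.
Step 28. [r3c9∈{1}] nothing but 1 survives at r3c9 ⇒ r3c9=1.
Step 29. [r6c3∈{7}] nothing but 7 survives at r6c3, so r6c3=7.
Step 30. [r1c1∈{9}] r1c1 has the single candidate 9. So r1c1=9.
Step 31. [r4c4∈{7}] r4c4's peers cover all but 7. So r4c4=7.
Step 32. [r6c8∈{2}] r6c8 has the single candidate 2 ⇒ r6c8=2.
Step 33. [r4c9∈{4}] nothing but 4 survives at r4c9 ⇒ r4c9=4.
Step 34. [r3c4∈{6}] only 6 remains possible at r3c4. So r3c4=6.
Step 35. [r9c5∈{6}] only 6 remains possible at r9c5. So r9c5=6.
Step 36. [r8c6∈{2}] r8c6 has the single candidate 2. So r8c6=2.

Answer: 9 6 3 2 4 1 7 5 8 / 1 4 8 9 7 5 2 6 3 / 2 7 5 6 8 3 9 4 1 / 5 2 9 7 3 8 6 1 4 / 4 8 1 5 2 6 3 7 9 / 6 3 7 4 1 9 8 2 5 / 7 1 2 3 9 4 5 8 6 / 8 9 6 1 5 2 4 3 7 / 3 5 4 8 6 7 1 9 2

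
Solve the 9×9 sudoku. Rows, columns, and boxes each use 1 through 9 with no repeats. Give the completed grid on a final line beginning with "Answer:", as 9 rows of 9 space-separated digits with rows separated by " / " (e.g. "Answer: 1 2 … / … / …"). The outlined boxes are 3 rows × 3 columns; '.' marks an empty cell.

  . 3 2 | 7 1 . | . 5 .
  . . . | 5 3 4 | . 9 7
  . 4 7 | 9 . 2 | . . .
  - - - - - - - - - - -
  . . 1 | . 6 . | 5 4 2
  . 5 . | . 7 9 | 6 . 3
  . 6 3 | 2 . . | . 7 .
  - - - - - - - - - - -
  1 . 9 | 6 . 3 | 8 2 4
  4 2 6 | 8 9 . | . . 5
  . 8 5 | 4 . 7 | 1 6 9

Step 1. [r3c5∈{8}] r3c5's peers cover all but 8 ⇒ r3c5=8.
Step 2. [r5c8∈{1,8}] col 8 places 8 nowhere but r5c8. So r5c8=8.
Step 3. [r1c1∈{6,8,9}] in row 1, 9 fits only at r1c1, so r1c1=9.
Step 4. [r6c1∈{8}] only 8 remains possible at r6c1, so r6c1=8.
Step 5. [r6c6∈{1,5}] in col 6, 5 fits only at r6c6 ⇒ r6c6=5.
Step 6. [r8c8∈{3}] r8c8 is down to just 3, so r8c8=3.
Step 7. [r4c2∈{7,9}] across row 4, 9 lands solely at r4c2. So r4c2=9.
Step 8. [r1c6∈{6}] r1c6's peers cover all but 6. So r1c6=6.
Step 9. [r3c9∈{1,6}] 6 has one home in col 9: r3c9 ⇒ r3c9=6.
Step 10. [r6c5∈{4}] r6c5 has the single candidate 4. So r6c5=4.
Step 11. [r6c9∈{1}] nothing but 1 survives at r6c9, so r6c9=1.
Step 12. [r9c5∈{2}] r9c5 is down to just 2. So r9c5=2.
Step 13. [r2c3∈{8}] r2c3 is down to just 8. So r2c3=8.
Step 14. [r5c4∈{1}] nothing but 1 survives at r5c4 ⇒ r5c4=1.
Step 15. [r7c5∈{5}] r7c5 has the single candidate 5. So r7c5=5.
Step 16. [r4c6∈{8}] r4c6's peers cover all but 8, so r4c6=8.
Step 17. [r3c1∈{5}] nothing but 5 survives at r3c1 ⇒ r3c1=5.
Step 18. [r2c2∈{1}] nothing but 1 survives at r2c2, so r2c2=1.
Step 19. [r8c6∈{1}] nothing but 1 survives at r8c6 ⇒ r8c6=1.
Step 20. [r5c3∈{4}] r5c3 has the single candidate 4. So r5c3=4.
Step 21. [r3c8∈{1}] r3c8 is down to just 1 ⇒ r3c8=1.
Step 22. [r3c7∈{3}] r3c7 has the single candidate 3, so r3c7=3.
Step 23. [r7c2∈{7}] r7c2 has the single candidate 7. So r7c2=7.
Step 24. [r5c1∈{2}] r5c1 has the single candidate 2. So r5c1=2.
Step 25. [r1c9∈{8}] nothing but 8 survives at r1c9, so r1c9=8.
Step 26. [r4c4∈{3}] r4c4 has the single candidate 3. So r4c4=3.
Step 27. [r9c1∈{3}] r9c1 is down to just 3, so r9c1=3.
Step 28. [r4c1∈{7}] r4c1's peers cover all but 7 ⇒ r4c1=7.
Step 29. [r6c7∈{9}] r6c7's peers cover all but 9. So r6c7=9.
Step 30. [r1c7∈{4}] nothing but 4 survives at r1c7. So r1c7=4.
Step 31. [r8c7∈{7}] r8c7 is down to just 7. So r8c7=7.
Step 32. [r2c1∈{6}] nothing but 6 survives at r2c1 ⇒ r2c1=6.
Step 33. [r2c7∈{2}] only 2 remains possible at r2c7 ⇒ r2c7=2.

Answer: 9 3 2 7 1 6 4 5 8 / 6 1 8 5 3 4 2 9 7 / 5 4 7 9 8 2 3 1 6 / 7 9 1 3 6 8 5 4 2 / 2 5 4 1 7 9 6 8 3 / 8 6 3 2 4 5 9 7 1 / 1 7 9 6 5 3 8 2 4 / 4 2 6 8 9 1 7 3 5 / 3 8 5 4 2 7 1 6 9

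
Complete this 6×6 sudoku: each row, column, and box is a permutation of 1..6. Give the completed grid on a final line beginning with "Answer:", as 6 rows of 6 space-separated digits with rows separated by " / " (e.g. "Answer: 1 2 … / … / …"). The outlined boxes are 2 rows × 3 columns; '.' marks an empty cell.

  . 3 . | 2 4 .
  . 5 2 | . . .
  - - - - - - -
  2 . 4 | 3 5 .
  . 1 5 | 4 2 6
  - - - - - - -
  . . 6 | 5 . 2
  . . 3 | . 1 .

Step 1. [r2c1∈{1,4,6}] r2c1 is the only open cell in row 2 admitting 4 ⇒ r2c1=4.
Step 2. [r2c4∈{1,6}] in col 4, 1 fits only at r2c4. So r2c4=1.
Step 3. [r6c2∈{2,4}] 2 has one home in row 6: r6c2, so r6c2=2.
Step 4. [r1c3∈{1}] r1c3's peers cover all but 1 ⇒ r1c3=1.
Step 5. [r2c6∈{3}] r2c6 has the single candidate 3 ⇒ r2c6=3.
Step 6. [r5c5∈{3}] r5c5 is down to just 3 ⇒ r5c5=3.
Step 7. [r3c6∈{1}] only 1 remains possible at r3c6, so r3c6=1.
Step 8. [r5c2∈{4}] nothing but 4 survives at r5c2, so r5c2=4.
Step 9. [r1c6∈{5}] r1c6's peers cover all but 5 ⇒ r1c6=5.
Step 10. [r2c5∈{6}] r2c5 has the single candidate 6, so r2c5=6.
Step 11. [r1c1∈{6}] r1c1 is down to just 6 ⇒ r1c1=6.
Step 12. [r6c6∈{4}] nothing but 4 survives at r6c6, so r6c6=4.
Step 13. [r6c4∈{6}] r6c4 is down to just 6 ⇒ r6c4=6.
Step 14. [r5c1∈{1}] r5c1 is down to just 1. So r5c1=1.
Step 15. [r4c1∈{3}] only 3 remains possible at r4c1. So r4c1=3.
Step 16. [r3c2∈{6}] only 6 remains possible at r3c2, so r3c2=6.
Step 17. [r6c1∈{5}] r6c1 is down to just 5, so r6c1=5.

Answer: 6 3 1 2 4 5 / 4 5 2 1 6 3 / 2 6 4 3 5 1 / 3 1 5 4 2 6 / 1 4 6 5 3 2 / 5 2 3 6 1 4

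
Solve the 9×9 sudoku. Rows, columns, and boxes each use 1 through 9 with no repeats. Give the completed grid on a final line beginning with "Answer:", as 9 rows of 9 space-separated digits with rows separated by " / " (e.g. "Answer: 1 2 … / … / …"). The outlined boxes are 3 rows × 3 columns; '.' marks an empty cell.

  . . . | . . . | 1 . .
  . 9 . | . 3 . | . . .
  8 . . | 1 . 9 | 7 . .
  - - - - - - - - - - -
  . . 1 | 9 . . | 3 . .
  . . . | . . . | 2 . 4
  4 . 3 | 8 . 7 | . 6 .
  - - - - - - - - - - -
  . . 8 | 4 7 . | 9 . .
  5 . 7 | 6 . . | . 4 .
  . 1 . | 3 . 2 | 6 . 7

Step 1. [r5c4∈{5}] r5c4 is down to just 5, so r5c4=5.
Step 2. [r6c7∈{5}] r6c7 has the single candidate 5 ⇒ r6c7=5.
Step 3. [r6c2∈{2}] only 2 remains possible at r6c2. So r6c2=2.
Step 4. [r8c9∈{1,2,3,8}] across row 8, 2 lands solely at r8c9. So r8c9=2.
Step 5. [r4c2∈{5,6,7,8}] r4c2 is the only open cell in row 4 admitting 5. So r4c2=5.
Step 6. [r4c5∈{2,4,6}] 2 has one home in row 4: r4c5, so r4c5=2.
Step 7. [r8c2∈{3}] r8c2 has the single candidate 3. So r8c2=3.
Step 8. [r1c1∈{2,3,6,7}] in col 1, 3 fits only at r1c1, so r1c1=3.
Step 9. [r7c2∈{6}] only 6 remains possible at r7c2. So r7c2=6.
Step 10. [r3c2∈{4}] r3c2's peers cover all but 4 ⇒ r3c2=4.
Step 11. [r1c5∈{4,5,6,8}] r1c5 is the only open cell in col 5 admitting 4. So r1c5=4.
Step 12. [r8c7∈{8}] r8c7 is down to just 8. So r8c7=8.
Step 13. [r9c8∈{5}] r9c8 is down to just 5. So r9c8=5.
Step 14. [r3c5∈{5,6}] r3c5 is the only open cell in col 5 admitting 5 ⇒ r3c5=5.
Step 15. [r5c5∈{1,6}] in col 5, 6 fits only at r5c5 ⇒ r5c5=6.
Step 16. [r4c9∈{8}] r4c9's peers cover all but 8, so r4c9=8.
Step 17. [r6c9∈{1,9}] in row 6, 9 fits only at r6c9, so r6c9=9.
Step 18. [r2c1∈{1,2,6,7}] row 2 places 1 nowhere but r2c1. So r2c1=1.
Step 19. [r7c9∈{1,3}] 1 has one home in col 9: r7c9, so r7c9=1.
Step 20. [r9c1∈{9}] only 9 remains possible at r9c1. So r9c1=9.
Step 21. [r5c1∈{7}] only 7 remains possible at r5c1. So r5c1=7.
Step 22. [r2c4∈{2,7}] in row 2, 7 fits only at r2c4. So r2c4=7.
Step 23. [r8c6∈{1}] nothing but 1 survives at r8c6, so r8c6=1.
Step 24. [r1c8∈{2,8,9}] in row 1, 9 fits only at r1c8 ⇒ r1c8=9.
Step 25. [r3c9∈{3,6}] 3 has one home in col 9: r3c9. So r3c9=3.
Step 26. [r3c3∈{2,6}] across row 3, 6 lands solely at r3c3 ⇒ r3c3=6.
Step 27. [r2c8∈{2,8}] r2c8 is the only open cell in col 8 admitting 8, so r2c8=8.
Step 28. [r2c6∈{6}] only 6 remains possible at r2c6, so r2c6=6.
Step 29. [r2c9∈{5}] r2c9 has the single candidate 5 ⇒ r2c9=5.
Step 30. [r1c4∈{2}] r1c4 is down to just 2. So r1c4=2.
Step 31. [r2c7∈{4}] r2c7 is down to just 4 ⇒ r2c7=4.
Step 32. [r5c2∈{8}] r5c2 is down to just 8 ⇒ r5c2=8.
Step 33. [r4c8∈{7}] r4c8 has the single candidate 7 ⇒ r4c8=7.
Step 34. [r4c6∈{4}] r4c6 has the single candidate 4, so r4c6=4.
Step 35. [r4c1∈{6}] nothing but 6 survives at r4c1. So r4c1=6.
Step 36. [r7c1∈{2}] only 2 remains possible at r7c1. So r7c1=2.
Step 37. [r7c8∈{3}] nothing but 3 survives at r7c8 ⇒ r7c8=3.
Step 38. [r9c5∈{8}] r9c5 has the single candidate 8 ⇒ r9c5=8.
Step 39. [r5c3∈{9}] r5c3 has the single candidate 9 ⇒ r5c3=9.
Step 40. [r5c6∈{3}] r5c6's peers cover all but 3. So r5c6=3.
Step 41. [r2c3∈{2}] r2c3's peers cover all but 2, so r2c3=2.
Step 42. [r6c5∈{1}] nothing but 1 survives at r6c5. So r6c5=1.
Step 43. [r3c8∈{2}] only 2 remains possible at r3c8 ⇒ r3c8=2.
Step 44. [r1c6∈{8}] only 8 remains possible at r1c6 ⇒ r1c6=8.
Step 45. [r1c3∈{5}] r1c3's peers cover all but 5, so r1c3=5.
Step 46. [r1c2∈{7}] r1c2 is down to just 7, so r1c2=7.
Step 47. [r9c3∈{4}] nothing but 4 survives at r9c3 ⇒ r9c3=4.
Step 48. [r7c6∈{5}] only 5 remains possible at r7c6, so r7c6=5.
Step 49. [r5c8∈{1}] nothing but 1 survives at r5c8 ⇒ r5c8=1.
Step 50. [r1c9∈{6}] r1c9 has the single candidate 6, so r1c9=6.
Step 51. [r8c5∈{9}] only 9 remains possible at r8c5, so r8c5=9.

Answer: 3 7 5 2 4 8 1 9 6 / 1 9 2 7 3 6 4 8 5 / 8 4 6 1 5 9 7 2 3 / 6 5 1 9 2 4 3 7 8 / 7 8 9 5 6 3 2 1 4 / 4 2 3 8 1 7 5 6 9 / 2 6 8 4 7 5 9 3 1 / 5 3 7 6 9 1 8 4 2 / 9 1 4 3 8 2 6 5 7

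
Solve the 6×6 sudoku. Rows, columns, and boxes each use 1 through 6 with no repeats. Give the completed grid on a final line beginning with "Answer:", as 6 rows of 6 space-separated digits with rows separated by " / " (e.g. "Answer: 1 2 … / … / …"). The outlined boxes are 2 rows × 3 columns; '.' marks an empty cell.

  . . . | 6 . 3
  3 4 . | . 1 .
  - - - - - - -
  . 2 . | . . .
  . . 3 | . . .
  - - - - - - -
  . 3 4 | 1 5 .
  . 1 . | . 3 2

Step 1. [r4c2∈{5,6}] r4c2 is the only open cell in col 2 admitting 6. So r4c2=6.
Step 2. [r2c6∈{5}] only 5 remains possible at r2c6 ⇒ r2c6=5.
Step 3. [r2c4∈{2}] r2c4 is down to just 2. So r2c4=2.
Step 4. [r1c3∈{1,2,5}] in col 3, 2 fits only at r1c3, so r1c3=2.
Step 5. [r3c3∈{1,5}] col 3 places 1 nowhere but r3c3, so r3c3=1.
Step 6. [r3c4∈{3,4,5}] row 3 places 3 nowhere but r3c4, so r3c4=3.
Step 7. [r3c1∈{4,5}] row 3 places 5 nowhere but r3c1, so r3c1=5.
Step 8. [r4c1∈{4}] r4c1 is down to just 4, so r4c1=4.
Step 9. [r3c6∈{4,6}] across col 6, 4 lands solely at r3c6 ⇒ r3c6=4.
Step 10. [r6c1∈{6}] r6c1's peers cover all but 6 ⇒ r6c1=6.
Step 11. [r6c3∈{5}] r6c3 is down to just 5. So r6c3=5.
Step 12. [r4c6∈{1}] r4c6 is down to just 1, so r4c6=1.
Step 13. [r5c1∈{2}] r5c1 has the single candidate 2 ⇒ r5c1=2.
Step 14. [r6c4∈{4}] r6c4 is down to just 4, so r6c4=4.
Step 15. [r4c4∈{5}] only 5 remains possible at r4c4 ⇒ r4c4=5.
Step 16. [r1c5∈{4}] r1c5 has the single candidate 4, so r1c5=4.
Step 17. [r1c1∈{1}] nothing but 1 survives at r1c1 ⇒ r1c1=1.
Step 18. [r5c6∈{6}] only 6 remains possible at r5c6 ⇒ r5c6=6.
Step 19. [r3c5∈{6}] only 6 remains possible at r3c5, so r3c5=6.
Step 20. [r2c3∈{6}] r2c3's peers cover all but 6, so r2c3=6.
Step 21. [r1c2∈{5}] nothing but 5 survives at r1c2 ⇒ r1c2=5.
Step 22. [r4c5∈{2}] only 2 remains possible at r4c5, so r4c5=2.

Answer: 1 5 2 6 4 3 / 3 4 6 2 1 5 / 5 2 1 3 6 4 / 4 6 3 5 2 1 / 2 3 4 1 5 6 / 6 1 5 4 3 2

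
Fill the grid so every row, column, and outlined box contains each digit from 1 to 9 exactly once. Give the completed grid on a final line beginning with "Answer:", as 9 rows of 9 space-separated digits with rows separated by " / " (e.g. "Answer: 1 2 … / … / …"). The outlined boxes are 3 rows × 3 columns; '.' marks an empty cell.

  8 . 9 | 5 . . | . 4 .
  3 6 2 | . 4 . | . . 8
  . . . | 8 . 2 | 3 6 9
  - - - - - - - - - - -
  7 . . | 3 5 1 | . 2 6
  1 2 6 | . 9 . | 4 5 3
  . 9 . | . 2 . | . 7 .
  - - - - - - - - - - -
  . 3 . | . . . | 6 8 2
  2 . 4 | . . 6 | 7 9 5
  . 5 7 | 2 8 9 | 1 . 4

Step 1. [r2c6∈{7}] r2c6 is down to just 7, so r2c6=7.
Step 2. [r3c5∈{1}] nothing but 1 survives at r3c5 ⇒ r3c5=1.
Step 3. [r1c2∈{1,7}] r1c2 is the only open cell in box 1 admitting 1. So r1c2=1.
Step 4. [r4c2∈{4,8}] in row 4, 4 fits only at r4c2, so r4c2=4.
Step 5. [r6c7∈{8}] only 8 remains possible at r6c7 ⇒ r6c7=8.
Step 6. [r6c1∈{5}] r6c1 is down to just 5 ⇒ r6c1=5.
Step 7. [r6c6∈{4}] r6c6 is down to just 4. So r6c6=4.
Step 8. [r7c4∈{1,4,7}] across row 7, 4 lands solely at r7c4, so r7c4=4.
Step 9. [r1c5∈{3,6}] across row 1, 6 lands solely at r1c5 ⇒ r1c5=6.
Step 10. [r9c8∈{3}] only 3 remains possible at r9c8 ⇒ r9c8=3.
Step 11. [r6c3∈{3}] only 3 remains possible at r6c3. So r6c3=3.
Step 12. [r8c5∈{3}] r8c5 is down to just 3 ⇒ r8c5=3.
Step 13. [r8c2∈{8}] r8c2's peers cover all but 8, so r8c2=8.
Step 14. [r1c6∈{3}] nothing but 3 survives at r1c6. So r1c6=3.
Step 15. [r1c7∈{2}] nothing but 2 survives at r1c7 ⇒ r1c7=2.
Step 16. [r7c3∈{1}] r7c3 has the single candidate 1 ⇒ r7c3=1.
Step 17. [r5c4∈{7}] r5c4 has the single candidate 7 ⇒ r5c4=7.
Step 18. [r4c7∈{9}] only 9 remains possible at r4c7. So r4c7=9.
Step 19. [r7c1∈{9}] nothing but 9 survives at r7c1. So r7c1=9.
Step 20. [r5c6∈{8}] r5c6 is down to just 8, so r5c6=8.
Step 21. [r8c4∈{1}] only 1 remains possible at r8c4, so r8c4=1.
Step 22. [r3c3∈{5}] nothing but 5 survives at r3c3, so r3c3=5.
Step 23. [r1c9∈{7}] r1c9's peers cover all but 7. So r1c9=7.
Step 24. [r7c6∈{5}] nothing but 5 survives at r7c6, so r7c6=5.
Step 25. [r3c2∈{7}] r3c2 is down to just 7, so r3c2=7.
Step 26. [r4c3∈{8}] r4c3's peers cover all but 8 ⇒ r4c3=8.
Step 27. [r2c8∈{1}] r2c8 is down to just 1, so r2c8=1.
Step 28. [r7c5∈{7}] only 7 remains possible at r7c5, so r7c5=7.
Step 29. [r9c1∈{6}] r9c1 has the single candidate 6 ⇒ r9c1=6.
Step 30. [r6c4∈{6}] r6c4's peers cover all but 6 ⇒ r6c4=6.
Step 31. [r2c4∈{9}] only 9 remains possible at r2c4. So r2c4=9.
Step 32. [r2c7∈{5}] only 5 remains possible at r2c7 ⇒ r2c7=5.
Step 33. [r6c9∈{1}] r6c9 has the single candidate 1, so r6c9=1.
Step 34. [r3c1∈{4}] only 4 remains possible at r3c1 ⇒ r3c1=4.

Answer: 8 1 9 5 6 3 2 4 7 / 3 6 2 9 4 7 5 1 8 / 4 7 5 8 1 2 3 6 9 / 7 4 8 3 5 1 9 2 6 / 1 2 6 7 9 8 4 5 3 / 5 9 3 6 2 4 8 7 1 / 9 3 1 4 7 5 6 8 2 / 2 8 4 1 3 6 7 9 5 / 6 5 7 2 8 9 1 3 4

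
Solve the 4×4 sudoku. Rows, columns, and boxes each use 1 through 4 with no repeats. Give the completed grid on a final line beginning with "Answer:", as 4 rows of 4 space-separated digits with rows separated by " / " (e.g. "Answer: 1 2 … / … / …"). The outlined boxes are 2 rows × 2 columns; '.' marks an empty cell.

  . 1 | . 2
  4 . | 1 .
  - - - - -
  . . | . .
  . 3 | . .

Step 1. [r1c3∈{3,4}] 4 has one home in row 1: r1c3. So r1c3=4.
Step 2. [r4c4∈{1,4}] r4c4 is the only open cell in row 4 admitting 4, so r4c4=4.
Step 3. [r4c1∈{1,2}] in row 4, 1 fits only at r4c1. So r4c1=1.
Step 4. [r3c3∈{2,3}] in col 3, 3 fits only at r3c3 ⇒ r3c3=3.
Step 5. [r3c1∈{2}] r3c1 has the single candidate 2, so r3c1=2.
Step 6. [r3c4∈{1}] r3c4's peers cover all but 1, so r3c4=1.
Step 7. [r3c2∈{4}] r3c2's peers cover all but 4, so r3c2=4.
Step 8. [r2c2∈{2}] r2c2 has the single candidate 2. So r2c2=2.
Step 9. [r4c3∈{2}] r4c3 is down to just 2. So r4c3=2.
Step 10. [r2c4∈{3}] only 3 remains possible at r2c4, so r2c4=3.
Step 11. [r1c1∈{3}] r1c1 has the single candidate 3, so r1c1=3.

Answer: 3 1 4 2 / 4 2 1 3 / 2 4 3 1 / 1 3 2 4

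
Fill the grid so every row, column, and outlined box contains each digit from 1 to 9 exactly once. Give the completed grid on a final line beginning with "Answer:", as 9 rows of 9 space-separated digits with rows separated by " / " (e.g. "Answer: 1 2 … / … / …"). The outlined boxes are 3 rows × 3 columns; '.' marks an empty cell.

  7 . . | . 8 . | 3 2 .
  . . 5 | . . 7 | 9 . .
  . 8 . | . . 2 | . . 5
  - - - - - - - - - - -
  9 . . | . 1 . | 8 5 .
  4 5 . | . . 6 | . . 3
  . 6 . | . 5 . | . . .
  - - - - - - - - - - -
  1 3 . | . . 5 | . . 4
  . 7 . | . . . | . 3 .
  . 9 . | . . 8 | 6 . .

Step 1. [r4c2∈{2}] r4c2's peers cover all but 2, so r4c2=2.
Step 2. [r1c4∈{1,4,5,6,9}] r1c4 is the only open cell in row 1 admitting 5. So r1c4=5.
Step 3. [r2c1∈{2,3,6}] r2c1 is the only open cell in row 2 admitting 2 ⇒ r2c1=2.
Step 4. [r8c7∈{1,2,5}] r8c7 is the only open cell in col 7 admitting 5. So r8c7=5.
Step 5. [r4c9∈{6,7}] across row 4, 6 lands solely at r4c9 ⇒ r4c9=6.
Step 6. [r1c9∈{1}] r1c9's peers cover all but 1 ⇒ r1c9=1.
Step 7. [r1c3∈{4,6,9}] across row 1, 6 lands solely at r1c3 ⇒ r1c3=6.
Step 8. [r1c6∈{4,9}] r1c6 is the only open cell in row 1 admitting 9 ⇒ r1c6=9.
Step 9. [r9c8∈{1,7}] across box 9, 1 lands solely at r9c8 ⇒ r9c8=1.
Step 10. [r3c1∈{3}] r3c1 is down to just 3 ⇒ r3c1=3.
Step 11. [r6c1∈{8}] r6c1 has the single candidate 8. So r6c1=8.
Step 12. [r5c4∈{2,7,8,9}] in row 5, 8 fits only at r5c4. So r5c4=8.
Step 13. [r2c2∈{1,4}] r2c2 is the only open cell in col 2 admitting 1 ⇒ r2c2=1.
Step 14. [r3c4∈{1,4,6}] row 3 places 1 nowhere but r3c4. So r3c4=1.
Step 15. [r8c1∈{6}] r8c1 has the single candidate 6 ⇒ r8c1=6.
Step 16. [r2c9∈{8}] r2c9 has the single candidate 8. So r2c9=8.
Step 17. [r8c3∈{2,4,8}] across row 8, 8 lands solely at r8c3, so r8c3=8.
Step 18. [r7c3∈{2}] nothing but 2 survives at r7c3. So r7c3=2.
Step 19. [r7c7∈{7}] r7c7's peers cover all but 7. So r7c7=7.
Step 20. [r6c9∈{2,7,9}] col 9 places 7 nowhere but r6c9. So r6c9=7.
Step 21. [r3c7∈{4}] r3c7 has the single candidate 4 ⇒ r3c7=4.
Step 22. [r8c9∈{2,9}] col 9 places 9 nowhere but r8c9 ⇒ r8c9=9.
Step 23. [r3c5∈{6}] nothing but 6 survives at r3c5, so r3c5=6.
Step 24. [r6c8∈{4,9}] r6c8 is the only open cell in col 8 admitting 4 ⇒ r6c8=4.
Step 25. [r6c4∈{2,3,9}] r6c4 is the only open cell in row 6 admitting 9 ⇒ r6c4=9.
Step 26. [r5c5∈{2,7}] r5c5 is the only open cell in box 5 admitting 2. So r5c5=2.
Step 27. [r8c5∈{4}] nothing but 4 survives at r8c5 ⇒ r8c5=4.
Step 28. [r4c4∈{3,4,7}] r4c4 is the only open cell in box 5 admitting 7. So r4c4=7.
Step 29. [r6c6∈{3}] r6c6 is down to just 3. So r6c6=3.
Step 30. [r2c5∈{3}] r2c5 is down to just 3, so r2c5=3.
Step 31. [r6c3∈{1}] r6c3 has the single candidate 1 ⇒ r6c3=1.
Step 32. [r9c4∈{2,3}] in row 9, 3 fits only at r9c4. So r9c4=3.
Step 33. [r7c5∈{9}] only 9 remains possible at r7c5, so r7c5=9.
Step 34. [r3c3∈{9}] r3c3's peers cover all but 9 ⇒ r3c3=9.
Step 35. [r3c8∈{7}] r3c8 has the single candidate 7. So r3c8=7.
Step 36. [r6c7∈{2}] r6c7 has the single candidate 2 ⇒ r6c7=2.
Step 37. [r9c9∈{2}] only 2 remains possible at r9c9, so r9c9=2.
Step 38. [r8c6∈{1}] r8c6 has the single candidate 1 ⇒ r8c6=1.
Step 39. [r4c6∈{4}] only 4 remains possible at r4c6, so r4c6=4.
Step 40. [r9c5∈{7}] r9c5 is down to just 7, so r9c5=7.
Step 41. [r7c8∈{8}] r7c8's peers cover all but 8, so r7c8=8.
Step 42. [r8c4∈{2}] r8c4's peers cover all but 2. So r8c4=2.
Step 43. [r5c7∈{1}] r5c7 has the single candidate 1, so r5c7=1.
Step 44. [r5c3∈{7}] only 7 remains possible at r5c3 ⇒ r5c3=7.
Step 45. [r9c3∈{4}] r9c3 is down to just 4 ⇒ r9c3=4.
Step 46. [r4c3∈{3}] r4c3 is down to just 3, so r4c3=3.
Step 47. [r9c1∈{5}] r9c1 has the single candidate 5 ⇒ r9c1=5.
Step 48. [r7c4∈{6}] only 6 remains possible at r7c4. So r7c4=6.
Step 49. [r5c8∈{9}] only 9 remains possible at r5c8 ⇒ r5c8=9.
Step 50. [r2c8∈{6}] r2c8 is down to just 6. So r2c8=6.
Step 51. [r2c4∈{4}] r2c4 has the single candidate 4, so r2c4=4.
Step 52. [r1c2∈{4}] r1c2's peers cover all but 4 ⇒ r1c2=4.

Answer: 7 4 6 5 8 9 3 2 1 / 2 1 5 4 3 7 9 6 8 / 3 8 9 1 6 2 4 7 5 / 9 2 3 7 1 4 8 5 6 / 4 5 7 8 2 6 1 9 3 / 8 6 1 9 5 3 2 4 7 / 1 3 2 6 9 5 7 8 4 / 6 7 8 2 4 1 5 3 9 / 5 9 4 3 7 8 6 1 2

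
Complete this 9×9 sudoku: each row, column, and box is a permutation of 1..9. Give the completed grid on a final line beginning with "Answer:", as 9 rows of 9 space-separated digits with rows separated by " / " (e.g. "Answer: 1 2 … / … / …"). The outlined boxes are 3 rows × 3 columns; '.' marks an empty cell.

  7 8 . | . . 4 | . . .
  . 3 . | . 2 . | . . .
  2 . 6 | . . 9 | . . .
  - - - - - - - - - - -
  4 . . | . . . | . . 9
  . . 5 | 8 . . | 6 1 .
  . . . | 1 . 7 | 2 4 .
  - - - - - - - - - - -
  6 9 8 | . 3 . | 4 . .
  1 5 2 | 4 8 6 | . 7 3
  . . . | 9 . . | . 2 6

Step 1. [r7c8∈{5}] r7c8 is down to just 5, so r7c8=5.
Step 2. [r2c6∈{1,5,8}] 8 has one home in col 6: r2c6, so r2c6=8.
Step 3. [r7c9∈{1}] r7c9 is down to just 1 ⇒ r7c9=1.
Step 4. [r7c4∈{2,7}] row 7 places 7 nowhere but r7c4 ⇒ r7c4=7.
Step 5. [r4c4∈{2,3,5,6}] col 4 places 2 nowhere but r4c4 ⇒ r4c4=2.
Step 6. [r3c5∈{1,5,7}] across col 5, 7 lands solely at r3c5 ⇒ r3c5=7.
Step 7. [r1c5∈{1,5,6}] across box 2, 1 lands solely at r1c5 ⇒ r1c5=1.
Step 8. [r1c3∈{9}] r1c3 has the single candidate 9 ⇒ r1c3=9.
Step 9. [r6c3∈{3}] r6c3's peers cover all but 3 ⇒ r6c3=3.
Step 10. [r5c9∈{7}] only 7 remains possible at r5c9 ⇒ r5c9=7.
Step 11. [r9c5∈{5}] r9c5 is down to just 5, so r9c5=5.
Step 12. [r6c9∈{5,8}] 5 has one home in row 6: r6c9, so r6c9=5.
Step 13. [r3c9∈{4,8}] 8 has one home in col 9: r3c9 ⇒ r3c9=8.
Step 14. [r3c8∈{3}] nothing but 3 survives at r3c8 ⇒ r3c8=3.
Step 15. [r1c7∈{5}] only 5 remains possible at r1c7, so r1c7=5.
Step 16. [r3c2∈{1,4}] row 3 places 4 nowhere but r3c2 ⇒ r3c2=4.
Step 17. [r4c2∈{1,6,7}] r4c2 is the only open cell in col 2 admitting 1. So r4c2=1.
Step 18. [r1c8∈{6}] r1c8's peers cover all but 6, so r1c8=6.
Step 19. [r4c7∈{3,8}] col 7 places 3 nowhere but r4c7, so r4c7=3.
Step 20. [r5c1∈{9}] only 9 remains possible at r5c1, so r5c1=9.
Step 21. [r2c7∈{1,7,9}] row 2 places 7 nowhere but r2c7 ⇒ r2c7=7.
Step 22. [r4c5∈{6}] only 6 remains possible at r4c5 ⇒ r4c5=6.
Step 23. [r2c1∈{5}] nothing but 5 survives at r2c1, so r2c1=5.
Step 24. [r9c3∈{4,7}] 4 has one home in row 9: r9c3. So r9c3=4.
Step 25. [r9c6∈{1}] r9c6's peers cover all but 1, so r9c6=1.
Step 26. [r9c1∈{3}] r9c1 has the single candidate 3 ⇒ r9c1=3.
Step 27. [r1c4∈{3}] only 3 remains possible at r1c4. So r1c4=3.
Step 28. [r4c3∈{7}] nothing but 7 survives at r4c3, so r4c3=7.
Step 29. [r2c4∈{6}] r2c4's peers cover all but 6. So r2c4=6.
Step 30. [r6c2∈{6}] nothing but 6 survives at r6c2, so r6c2=6.
Step 31. [r5c5∈{4}] r5c5 is down to just 4, so r5c5=4.
Step 32. [r3c4∈{5}] r3c4 is down to just 5. So r3c4=5.
Step 33. [r8c7∈{9}] nothing but 9 survives at r8c7 ⇒ r8c7=9.
Step 34. [r7c6∈{2}] r7c6 is down to just 2, so r7c6=2.
Step 35. [r4c8∈{8}] only 8 remains possible at r4c8, so r4c8=8.
Step 36. [r6c5∈{9}] r6c5's peers cover all but 9 ⇒ r6c5=9.
Step 37. [r2c8∈{9}] r2c8 has the single candidate 9. So r2c8=9.
Step 38. [r4c6∈{5}] r4c6's peers cover all but 5, so r4c6=5.
Step 39. [r2c3∈{1}] r2c3's peers cover all but 1. So r2c3=1.
Step 40. [r5c6∈{3}] only 3 remains possible at r5c6. So r5c6=3.
Step 41. [r3c7∈{1}] only 1 remains possible at r3c7 ⇒ r3c7=1.
Step 42. [r9c7∈{8}] r9c7 is down to just 8, so r9c7=8.
Step 43. [r9c2∈{7}] r9c2 is down to just 7. So r9c2=7.
Step 44. [r1c9∈{2}] r1c9's peers cover all but 2 ⇒ r1c9=2.
Step 45. [r5c2∈{2}] nothing but 2 survives at r5c2. So r5c2=2.
Step 46. [r2c9∈{4}] only 4 remains possible at r2c9. So r2c9=4.
Step 47. [r6c1∈{8}] r6c1 is down to just 8, so r6c1=8.

Answer: 7 8 9 3 1 4 5 6 2 / 5 3 1 6 2 8 7 9 4 / 2 4 6 5 7 9 1 3 8 / 4 1 7 2 6 5 3 8 9 / 9 2 5 8 4 3 6 1 7 / 8 6 3 1 9 7 2 4 5 / 6 9 8 7 3 2 4 5 1 / 1 5 2 4 8 6 9 7 3 / 3 7 4 9 5 1 8 2 6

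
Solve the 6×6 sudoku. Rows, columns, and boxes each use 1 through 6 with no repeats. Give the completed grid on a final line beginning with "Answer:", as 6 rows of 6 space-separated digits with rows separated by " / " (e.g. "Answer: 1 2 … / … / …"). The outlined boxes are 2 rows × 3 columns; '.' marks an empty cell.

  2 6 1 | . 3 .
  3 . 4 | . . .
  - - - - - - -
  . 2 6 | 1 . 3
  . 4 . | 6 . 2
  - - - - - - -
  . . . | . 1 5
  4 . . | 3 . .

Step 1. [r4c5∈{5}] only 5 remains possible at r4c5, so r4c5=5.
Step 2. [r6c3∈{2,5}] r6c3 is the only open cell in col 3 admitting 5 ⇒ r6c3=5.
Step 3. [r6c5∈{2,6}] in row 6, 2 fits only at r6c5. So r6c5=2.
Step 4. [r1c4∈{4,5}] in row 1, 5 fits only at r1c4. So r1c4=5.
Step 5. [r5c3∈{2,3}] in row 5, 2 fits only at r5c3 ⇒ r5c3=2.
Step 6. [r2c6∈{1,6}] r2c6 is the only open cell in row 2 admitting 1. So r2c6=1.
Step 7. [r2c5∈{6}] r2c5 is down to just 6 ⇒ r2c5=6.
Step 8. [r1c6∈{4}] nothing but 4 survives at r1c6, so r1c6=4.
Step 9. [r3c1∈{5}] r3c1 is down to just 5, so r3c1=5.
Step 10. [r2c2∈{5}] only 5 remains possible at r2c2 ⇒ r2c2=5.
Step 11. [r4c3∈{3}] r4c3's peers cover all but 3 ⇒ r4c3=3.
Step 12. [r6c2∈{1}] r6c2 is down to just 1 ⇒ r6c2=1.
Step 13. [r5c4∈{4}] r5c4 is down to just 4, so r5c4=4.
Step 14. [r4c1∈{1}] only 1 remains possible at r4c1 ⇒ r4c1=1.
Step 15. [r5c1∈{6}] r5c1 has the single candidate 6, so r5c1=6.
Step 16. [r2c4∈{2}] only 2 remains possible at r2c4 ⇒ r2c4=2.
Step 17. [r3c5∈{4}] only 4 remains possible at r3c5. So r3c5=4.
Step 18. [r6c6∈{6}] only 6 remains possible at r6c6. So r6c6=6.
Step 19. [r5c2∈{3}] only 3 remains possible at r5c2 ⇒ r5c2=3.

Answer: 2 6 1 5 3 4 / 3 5 4 2 6 1 / 5 2 6 1 4 3 / 1 4 3 6 5 2 / 6 3 2 4 1 5 / 4 1 5 3 2 6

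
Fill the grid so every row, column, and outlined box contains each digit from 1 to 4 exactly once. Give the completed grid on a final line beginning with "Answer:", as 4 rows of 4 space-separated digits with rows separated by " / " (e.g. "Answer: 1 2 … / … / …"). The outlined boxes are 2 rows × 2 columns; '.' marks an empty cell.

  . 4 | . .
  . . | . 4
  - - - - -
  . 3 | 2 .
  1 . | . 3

Step 1. [r1c4∈{1,2}] 2 has one home in col 4: r1c4, so r1c4=2.
Step 2. [r1c1∈{3}] nothing but 3 survives at r1c1 ⇒ r1c1=3.
Step 3. [r2c2∈{1,2}] col 2 places 1 nowhere but r2c2 ⇒ r2c2=1.
Step 4. [r3c1∈{4}] r3c1 has the single candidate 4 ⇒ r3c1=4.
Step 5. [r2c3∈{3}] r2c3's peers cover all but 3. So r2c3=3.
Step 6. [r2c1∈{2}] r2c1's peers cover all but 2, so r2c1=2.
Step 7. [r3c4∈{1}] r3c4 has the single candidate 1 ⇒ r3c4=1.
Step 8. [r4c2∈{2}] r4c2's peers cover all but 2 ⇒ r4c2=2.
Step 9. [r4c3∈{4}] nothing but 4 survives at r4c3. So r4c3=4.
Step 10. [r1c3∈{1}] r1c3 has the single candidate 1. So r1c3=1.

Answer: 3 4 1 2 / 2 1 3 4 / 4 3 2 1 / 1 2 4 3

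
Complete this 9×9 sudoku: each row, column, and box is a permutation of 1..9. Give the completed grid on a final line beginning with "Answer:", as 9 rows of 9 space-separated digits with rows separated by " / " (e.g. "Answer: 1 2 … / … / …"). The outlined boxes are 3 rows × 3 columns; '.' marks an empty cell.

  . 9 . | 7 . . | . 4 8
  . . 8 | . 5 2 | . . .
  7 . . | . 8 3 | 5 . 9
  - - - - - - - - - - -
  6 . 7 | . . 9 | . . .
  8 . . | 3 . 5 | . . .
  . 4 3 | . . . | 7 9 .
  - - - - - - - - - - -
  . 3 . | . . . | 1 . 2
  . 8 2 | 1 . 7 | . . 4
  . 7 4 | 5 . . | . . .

Step 1. [r7c3∈{5,6,9}] in box 7, 6 fits only at r7c3 ⇒ r7c3=6.
Step 2. [r3c3∈{1}] only 1 remains possible at r3c3, so r3c3=1.
Step 3. [r9c5∈{2,3,6,9}] 2 has one home in row 9: r9c5 ⇒ r9c5=2.
Step 4. [r4c2∈{1,2,5}] col 2 places 5 nowhere but r4c2 ⇒ r4c2=5.
Step 5. [r2c2∈{6}] only 6 remains possible at r2c2. So r2c2=6.
Step 6. [r2c7∈{3}] r2c7 is down to just 3. So r2c7=3.
Step 7. [r5c2∈{1,2}] r5c2 is the only open cell in col 2 admitting 1 ⇒ r5c2=1.
Step 8. [r5c9∈{6}] r5c9 has the single candidate 6. So r5c9=6.
Step 9. [r3c4∈{4,6}] row 3 places 4 nowhere but r3c4, so r3c4=4.
Step 10. [r6c4∈{2,6,8}] in col 4, 6 fits only at r6c4. So r6c4=6.
Step 11. [r6c5∈{1}] r6c5's peers cover all but 1, so r6c5=1.
Step 12. [r5c8∈{2}] r5c8 is down to just 2, so r5c8=2.
Step 13. [r9c9∈{3}] r9c9's peers cover all but 3. So r9c9=3.
Step 14. [r1c5∈{6}] r1c5's peers cover all but 6 ⇒ r1c5=6.
Step 15. [r7c8∈{5,7,8}] row 7 places 7 nowhere but r7c8, so r7c8=7.
Step 16. [r6c6∈{8}] only 8 remains possible at r6c6. So r6c6=8.
Step 17. [r7c1∈{5,9}] r7c1 is the only open cell in row 7 admitting 5 ⇒ r7c1=5.
Step 18. [r8c1∈{9}] only 9 remains possible at r8c1. So r8c1=9.
Step 19. [r4c5∈{4}] r4c5 has the single candidate 4, so r4c5=4.
Step 20. [r8c7∈{6}] only 6 remains possible at r8c7, so r8c7=6.
Step 21. [r4c7∈{8}] only 8 remains possible at r4c7, so r4c7=8.
Step 22. [r4c9∈{1}] r4c9's peers cover all but 1. So r4c9=1.
Step 23. [r7c4∈{8,9}] in row 7, 8 fits only at r7c4 ⇒ r7c4=8.
Step 24. [r3c2∈{2}] r3c2 is down to just 2, so r3c2=2.
Step 25. [r2c8∈{1}] only 1 remains possible at r2c8. So r2c8=1.
Step 26. [r8c5∈{3}] r8c5 is down to just 3. So r8c5=3.
Step 27. [r3c8∈{6}] r3c8 has the single candidate 6, so r3c8=6.
Step 28. [r1c6∈{1}] r1c6's peers cover all but 1. So r1c6=1.
Step 29. [r9c8∈{8}] only 8 remains possible at r9c8 ⇒ r9c8=8.
Step 30. [r4c4∈{2}] only 2 remains possible at r4c4, so r4c4=2.
Step 31. [r2c4∈{9}] r2c4's peers cover all but 9, so r2c4=9.
Step 32. [r2c1∈{4}] r2c1 has the single candidate 4. So r2c1=4.
Step 33. [r9c1∈{1}] r9c1 has the single candidate 1 ⇒ r9c1=1.
Step 34. [r1c1∈{3}] r1c1's peers cover all but 3 ⇒ r1c1=3.
Step 35. [r5c3∈{9}] r5c3's peers cover all but 9, so r5c3=9.
Step 36. [r1c3∈{5}] r1c3's peers cover all but 5. So r1c3=5.
Step 37. [r5c5∈{7}] nothing but 7 survives at r5c5, so r5c5=7.
Step 38. [r5c7∈{4}] r5c7's peers cover all but 4, so r5c7=4.
Step 39. [r6c1∈{2}] r6c1's peers cover all but 2, so r6c1=2.
Step 40. [r6c9∈{5}] only 5 remains possible at r6c9, so r6c9=5.
Step 41. [r2c9∈{7}] only 7 remains possible at r2c9 ⇒ r2c9=7.
Step 42. [r8c8∈{5}] nothing but 5 survives at r8c8. So r8c8=5.
Step 43. [r7c6∈{4}] r7c6 is down to just 4 ⇒ r7c6=4.
Step 44. [r1c7∈{2}] r1c7 is down to just 2. So r1c7=2.
Step 45. [r9c6∈{6}] r9c6's peers cover all but 6. So r9c6=6.
Step 46. [r7c5∈{9}] r7c5 is down to just 9, so r7c5=9.
Step 47. [r4c8∈{3}] r4c8 is down to just 3. So r4c8=3.
Step 48. [r9c7∈{9}] nothing but 9 survives at r9c7, so r9c7=9.

Answer: 3 9 5 7 6 1 2 4 8 / 4 6 8 9 5 2 3 1 7 / 7 2 1 4 8 3 5 6 9 / 6 5 7 2 4 9 8 3 1 / 8 1 9 3 7 5 4 2 6 / 2 4 3 6 1 8 7 9 5 / 5 3 6 8 9 4 1 7 2 / 9 8 2 1 3 7 6 5 4 / 1 7 4 5 2 6 9 8 3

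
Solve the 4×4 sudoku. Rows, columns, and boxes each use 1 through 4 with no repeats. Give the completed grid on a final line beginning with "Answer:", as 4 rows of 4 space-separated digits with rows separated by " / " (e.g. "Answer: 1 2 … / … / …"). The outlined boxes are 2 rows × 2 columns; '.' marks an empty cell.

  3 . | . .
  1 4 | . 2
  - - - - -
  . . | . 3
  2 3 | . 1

Step 1. [r4c3∈{4}] r4c3's peers cover all but 4, so r4c3=4.
Step 2. [r1c2∈{2}] r1c2's peers cover all but 2, so r1c2=2.
Step 3. [r1c4∈{4}] nothing but 4 survives at r1c4 ⇒ r1c4=4.
Step 4. [r3c1∈{4}] only 4 remains possible at r3c1, so r3c1=4.
Step 5. [r2c3∈{3}] r2c3 has the single candidate 3, so r2c3=3.
Step 6. [r3c2∈{1}] nothing but 1 survives at r3c2, so r3c2=1.
Step 7. [r1c3∈{1}] only 1 remains possible at r1c3. So r1c3=1.
Step 8. [r3c3∈{2}] r3c3 has the single candidate 2. So r3c3=2.

Answer: 3 2 1 4 / 1 4 3 2 / 4 1 2 3 / 2 3 4 1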